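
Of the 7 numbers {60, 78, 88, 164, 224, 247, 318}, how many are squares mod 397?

3

(60/397) = -1 → non-residue.
(78/397) = +1 → QR.
(88/397) = -1 → non-residue.
(164/397) = -1 → non-residue.
(224/397) = +1 → QR.
(247/397) = -1 → non-residue.
(318/397) = +1 → QR.
Total quadratic residues among the 7: 3.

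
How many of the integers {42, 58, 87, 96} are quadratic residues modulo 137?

1

(42/137) = -1 → non-residue.
(58/137) = -1 → non-residue.
(87/137) = +1 → QR.
(96/137) = -1 → non-residue.
Total quadratic residues among the 4: 1.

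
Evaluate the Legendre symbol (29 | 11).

-1

Euler's criterion: (29/11) ≡ 7^5 (mod 11).
7^2 ≡ 5 (mod 11)
7^4 ≡ 3 (mod 11)
7^5 = 7^(4+1) ≡ 10 (mod 11).
Result is 10 ≡ −1, so (29/11) = −1.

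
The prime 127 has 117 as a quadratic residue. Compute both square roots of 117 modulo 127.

25, 102

Since 127 ≡ 3 (mod 4), a square root of 117 is 117^((127+1)/4) = 117^32 mod 127.
Repeated squaring: 117^2≡100, 117^4≡94, 117^8≡73, 117^16≡122, 117^32≡25 (mod 127).
117^32 = 117^(32) ≡ 25 (mod 127).
Check: 25² = 625 ≡ 117 (mod 127). The two roots are 25 and 102.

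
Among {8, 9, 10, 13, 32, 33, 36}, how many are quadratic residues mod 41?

6

(8/41) = +1 → QR.
(9/41) = +1 → QR.
(10/41) = +1 → QR.
(13/41) = -1 → non-residue.
(32/41) = +1 → QR.
(33/41) = +1 → QR.
(36/41) = +1 → QR.
Total quadratic residues among the 7: 6.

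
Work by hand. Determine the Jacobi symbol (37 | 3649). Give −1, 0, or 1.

Reciprocity: 37 ≡ 1 and 3649 ≡ 1 (mod 4), so (37/3649) = +(3649/37).
Reduce top mod 37: now compute (23/37).
Reciprocity: 23 ≡ 3 and 37 ≡ 1 (mod 4), so (23/37) = +(37/23).
Reduce top mod 23: now compute (14/23).
Pull out 2: since 23 ≡ 7 (mod 8), (2/23) = +1.
Reciprocity: 7 ≡ 3 and 23 ≡ 3 (mod 4), so (7/23) = −(23/7).
Reduce top mod 7: now compute (2/7).
Pull out 2: since 7 ≡ 7 (mod 8), (2/7) = +1.
Reached (1/7) = 1. Collecting the sign flips along the way, the symbol is -1.

-1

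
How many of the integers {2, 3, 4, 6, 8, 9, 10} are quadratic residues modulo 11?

3

(2/11) = -1 → non-residue.
(3/11) = +1 → QR.
(4/11) = +1 → QR.
(6/11) = -1 → non-residue.
(8/11) = -1 → non-residue.
(9/11) = +1 → QR.
(10/11) = -1 → non-residue.
Total quadratic residues among the 7: 3.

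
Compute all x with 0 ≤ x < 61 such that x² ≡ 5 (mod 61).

26, 35

61 ≡ 1 (mod 4), so we find a root by search.
Trying successive values, 26² = 676 ≡ 5 (mod 61). The other root is 61 − 26 = 35.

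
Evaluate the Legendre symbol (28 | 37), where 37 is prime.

1

Euler's criterion: (28/37) ≡ 28^18 (mod 37).
28^2 ≡ 7 (mod 37)
28^4 ≡ 12 (mod 37)
28^8 ≡ 33 (mod 37)
28^16 ≡ 16 (mod 37)
28^18 = 28^(16+2) ≡ 1 (mod 37).
Result is 1, so (28/37) = 1.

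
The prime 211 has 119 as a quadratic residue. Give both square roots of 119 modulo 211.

69, 142

Since 211 ≡ 3 (mod 4), a square root of 119 is 119^((211+1)/4) = 119^53 mod 211.
Repeated squaring: 119^2≡24, 119^4≡154, 119^8≡84, 119^16≡93, 119^32≡209 (mod 211).
119^53 = 119^(32+16+4+1) ≡ 69 (mod 211).
Check: 69² = 4761 ≡ 119 (mod 211). The two roots are 69 and 142.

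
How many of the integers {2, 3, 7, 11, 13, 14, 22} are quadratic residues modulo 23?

3

(2/23) = +1 → QR.
(3/23) = +1 → QR.
(7/23) = -1 → non-residue.
(11/23) = -1 → non-residue.
(13/23) = +1 → QR.
(14/23) = -1 → non-residue.
(22/23) = -1 → non-residue.
Total quadratic residues among the 7: 3.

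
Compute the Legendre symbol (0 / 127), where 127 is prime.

Top reduces to 0: gcd > 1, so the symbol is 0.

0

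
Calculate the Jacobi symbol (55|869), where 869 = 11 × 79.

Reciprocity: 55 ≡ 3 and 869 ≡ 1 (mod 4), so (55/869) = +(869/55).
Reduce top mod 55: now compute (44/55).
Pull out 2^2: since 55 ≡ 7 (mod 8), (2/55) = +1, so (2/55)^2 = +1.
Reciprocity: 11 ≡ 3 and 55 ≡ 3 (mod 4), so (11/55) = −(55/11).
Reduce top mod 11: now compute (0/11).
Top reduces to 0: gcd > 1, so the symbol is 0.

0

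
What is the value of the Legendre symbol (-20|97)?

-1

Euler's criterion: (-20/97) ≡ 77^48 (mod 97).
77^2 ≡ 12 (mod 97)
77^4 ≡ 47 (mod 97)
77^8 ≡ 75 (mod 97)
77^16 ≡ 96 (mod 97)
77^32 ≡ 1 (mod 97)
77^48 = 77^(32+16) ≡ 96 (mod 97).
Result is 96 ≡ −1, so (-20/97) = −1.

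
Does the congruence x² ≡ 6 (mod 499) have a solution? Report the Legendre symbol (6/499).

Euler's criterion: (6/499) ≡ 6^249 (mod 499).
6^2 ≡ 36 (mod 499)
6^4 ≡ 298 (mod 499)
6^8 ≡ 481 (mod 499)
6^16 ≡ 324 (mod 499)
6^32 ≡ 186 (mod 499)
6^64 ≡ 165 (mod 499)
6^128 ≡ 279 (mod 499)
6^249 = 6^(128+64+32+16+8+1) ≡ 1 (mod 499).
Result is 1, so (6/499) = 1.

1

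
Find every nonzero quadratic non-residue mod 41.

Square k = 1,…,20 (k and 41−k give the same square):
1²=1, 2²=4, 3²=9, 4²=16, 5²=25, 6²=36, 7²≡8, 8²≡23, 9²≡40, 10²≡18, 11²≡39, 12²≡21, 13²≡5, 14²≡32, 15²≡20, 16²≡10, 17²≡2, 18²≡37, 19²≡33, 20²≡31 (mod 41).
The residues are {1, 2, 4, 5, 8, 9, 10, 16, 18, 20, 21, 23, 25, 31, 32, 33, 36, 37, 39, 40}; the non-residues are the remaining 20 nonzero classes.

3 6 7 11 12 13 14 15 17 19 22 24 26 27 28 29 30 34 35 38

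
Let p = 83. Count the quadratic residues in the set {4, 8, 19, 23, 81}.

(4/83) = +1 → QR.
(8/83) = -1 → non-residue.
(19/83) = -1 → non-residue.
(23/83) = +1 → QR.
(81/83) = +1 → QR.
Total quadratic residues among the 5: 3.

3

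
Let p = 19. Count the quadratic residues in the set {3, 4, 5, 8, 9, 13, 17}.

(3/19) = -1 → non-residue.
(4/19) = +1 → QR.
(5/19) = +1 → QR.
(8/19) = -1 → non-residue.
(9/19) = +1 → QR.
(13/19) = -1 → non-residue.
(17/19) = +1 → QR.
Total quadratic residues among the 7: 4.

4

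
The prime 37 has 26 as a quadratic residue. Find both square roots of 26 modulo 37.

10, 27

37 ≡ 1 (mod 4), so we find a root by search.
Trying successive values, 10² = 100 ≡ 26 (mod 37). The other root is 37 − 10 = 27.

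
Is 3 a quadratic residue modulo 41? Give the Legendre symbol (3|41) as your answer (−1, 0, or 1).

-1

Reciprocity: 3 ≡ 3 and 41 ≡ 1 (mod 4), so (3/41) = +(41/3).
Reduce top mod 3: now compute (2/3).
Pull out 2: since 3 ≡ 3 (mod 8), (2/3) = -1.
Reached (1/3) = 1. Collecting the sign flips along the way, the symbol is -1.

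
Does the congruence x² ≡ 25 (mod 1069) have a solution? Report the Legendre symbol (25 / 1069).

Reciprocity: 25 ≡ 1 and 1069 ≡ 1 (mod 4), so (25/1069) = +(1069/25).
Reduce top mod 25: now compute (19/25).
Reciprocity: 19 ≡ 3 and 25 ≡ 1 (mod 4), so (19/25) = +(25/19).
Reduce top mod 19: now compute (6/19).
Pull out 2: since 19 ≡ 3 (mod 8), (2/19) = -1.
Reciprocity: 3 ≡ 3 and 19 ≡ 3 (mod 4), so (3/19) = −(19/3).
Reduce top mod 3: now compute (1/3).
Reached (1/3) = 1. Collecting the sign flips along the way, the symbol is +1.

1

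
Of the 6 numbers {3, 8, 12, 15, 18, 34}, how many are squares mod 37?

(3/37) = +1 → QR.
(8/37) = -1 → non-residue.
(12/37) = +1 → QR.
(15/37) = -1 → non-residue.
(18/37) = -1 → non-residue.
(34/37) = +1 → QR.
Total quadratic residues among the 6: 3.

3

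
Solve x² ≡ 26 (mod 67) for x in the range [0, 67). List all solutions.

Since 67 ≡ 3 (mod 4), a square root of 26 is 26^((67+1)/4) = 26^17 mod 67.
Repeated squaring: 26^2≡6, 26^4≡36, 26^8≡23, 26^16≡60 (mod 67).
26^17 = 26^(16+1) ≡ 19 (mod 67).
Check: 19² = 361 ≡ 26 (mod 67). The two roots are 19 and 48.

19, 48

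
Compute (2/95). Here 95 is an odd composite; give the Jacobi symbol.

1

Pull out 2: since 95 ≡ 7 (mod 8), (2/95) = +1.
Reached (1/95) = 1. Collecting the sign flips along the way, the symbol is +1.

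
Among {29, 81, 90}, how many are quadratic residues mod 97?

1

(29/97) = -1 → non-residue.
(81/97) = +1 → QR.
(90/97) = -1 → non-residue.
Total quadratic residues among the 3: 1.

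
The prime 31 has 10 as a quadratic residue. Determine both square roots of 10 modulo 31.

Since 31 ≡ 3 (mod 4), a square root of 10 is 10^((31+1)/4) = 10^8 mod 31.
Repeated squaring: 10^2≡7, 10^4≡18, 10^8≡14 (mod 31).
10^8 = 10^(8) ≡ 14 (mod 31).
Check: 14² = 196 ≡ 10 (mod 31). The two roots are 14 and 17.

14, 17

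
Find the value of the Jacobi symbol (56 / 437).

1

Pull out 2^3: since 437 ≡ 5 (mod 8), (2/437) = -1, so (2/437)^3 = -1.
Reciprocity: 7 ≡ 3 and 437 ≡ 1 (mod 4), so (7/437) = +(437/7).
Reduce top mod 7: now compute (3/7).
Reciprocity: 3 ≡ 3 and 7 ≡ 3 (mod 4), so (3/7) = −(7/3).
Reduce top mod 3: now compute (1/3).
Reached (1/3) = 1. Collecting the sign flips along the way, the symbol is +1.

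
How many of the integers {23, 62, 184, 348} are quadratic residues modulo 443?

(23/443) = -1 → non-residue.
(62/443) = +1 → QR.
(184/443) = +1 → QR.
(348/443) = -1 → non-residue.
Total quadratic residues among the 4: 2.

2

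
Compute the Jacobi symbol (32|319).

Pull out 2^5: since 319 ≡ 7 (mod 8), (2/319) = +1, so (2/319)^5 = +1.
Reached (1/319) = 1. Collecting the sign flips along the way, the symbol is +1.

1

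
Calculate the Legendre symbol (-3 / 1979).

-1

First reduce: -3 ≡ 1976 (mod 1979).
Pull out 2^3: since 1979 ≡ 3 (mod 8), (2/1979) = -1, so (2/1979)^3 = -1.
Reciprocity: 247 ≡ 3 and 1979 ≡ 3 (mod 4), so (247/1979) = −(1979/247).
Reduce top mod 247: now compute (3/247).
Reciprocity: 3 ≡ 3 and 247 ≡ 3 (mod 4), so (3/247) = −(247/3).
Reduce top mod 3: now compute (1/3).
Reached (1/3) = 1. Collecting the sign flips along the way, the symbol is -1.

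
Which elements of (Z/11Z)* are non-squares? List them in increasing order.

2,6,7,8,10

Square k = 1,…,5 (k and 11−k give the same square):
1²=1, 2²=4, 3²=9, 4²≡5, 5²≡3 (mod 11).
The residues are {1, 3, 4, 5, 9}; the non-residues are the remaining 5 nonzero classes.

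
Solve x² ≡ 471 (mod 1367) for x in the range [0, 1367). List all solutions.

Since 1367 ≡ 3 (mod 4), a square root of 471 is 471^((1367+1)/4) = 471^342 mod 1367.
Repeated squaring: 471^2≡387, 471^4≡766, 471^8≡313, 471^16≡912, 471^32≡608, 471^64≡574, 471^128≡29, 471^256≡841 (mod 1367).
471^342 = 471^(256+64+16+4+2) ≡ 572 (mod 1367).
Check: 572² = 327184 ≡ 471 (mod 1367). The two roots are 572 and 795.

572, 795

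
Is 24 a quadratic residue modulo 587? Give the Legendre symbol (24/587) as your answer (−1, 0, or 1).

Euler's criterion: (24/587) ≡ 24^293 (mod 587).
24^2 ≡ 576 (mod 587)
24^4 ≡ 121 (mod 587)
24^8 ≡ 553 (mod 587)
24^16 ≡ 569 (mod 587)
24^32 ≡ 324 (mod 587)
24^64 ≡ 490 (mod 587)
24^128 ≡ 17 (mod 587)
24^256 ≡ 289 (mod 587)
24^293 = 24^(256+32+4+1) ≡ 586 (mod 587).
Result is 586 ≡ −1, so (24/587) = −1.

-1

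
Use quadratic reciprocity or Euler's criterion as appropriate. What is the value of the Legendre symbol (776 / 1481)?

Pull out 2^3: since 1481 ≡ 1 (mod 8), (2/1481) = +1, so (2/1481)^3 = +1.
Reciprocity: 97 ≡ 1 and 1481 ≡ 1 (mod 4), so (97/1481) = +(1481/97).
Reduce top mod 97: now compute (26/97).
Pull out 2: since 97 ≡ 1 (mod 8), (2/97) = +1.
Reciprocity: 13 ≡ 1 and 97 ≡ 1 (mod 4), so (13/97) = +(97/13).
Reduce top mod 13: now compute (6/13).
Pull out 2: since 13 ≡ 5 (mod 8), (2/13) = -1.
Reciprocity: 3 ≡ 3 and 13 ≡ 1 (mod 4), so (3/13) = +(13/3).
Reduce top mod 3: now compute (1/3).
Reached (1/3) = 1. Collecting the sign flips along the way, the symbol is -1.

-1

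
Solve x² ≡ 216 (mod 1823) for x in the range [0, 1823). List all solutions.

604, 1219

Since 1823 ≡ 3 (mod 4), a square root of 216 is 216^((1823+1)/4) = 216^456 mod 1823.
Repeated squaring: 216^2≡1081, 216^4≡18, 216^8≡324, 216^16≡1065, 216^32≡319, 216^64≡1496, 216^128≡1195, 216^256≡616 (mod 1823).
216^456 = 216^(256+128+64+8) ≡ 1219 (mod 1823).
Check: 1219² = 1485961 ≡ 216 (mod 1823). The two roots are 604 and 1219.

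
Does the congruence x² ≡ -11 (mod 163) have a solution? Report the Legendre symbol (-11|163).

1

First reduce: -11 ≡ 152 (mod 163).
Pull out 2^3: since 163 ≡ 3 (mod 8), (2/163) = -1, so (2/163)^3 = -1.
Reciprocity: 19 ≡ 3 and 163 ≡ 3 (mod 4), so (19/163) = −(163/19).
Reduce top mod 19: now compute (11/19).
Reciprocity: 11 ≡ 3 and 19 ≡ 3 (mod 4), so (11/19) = −(19/11).
Reduce top mod 11: now compute (8/11).
Pull out 2^3: since 11 ≡ 3 (mod 8), (2/11) = -1, so (2/11)^3 = -1.
Reached (1/11) = 1. Collecting the sign flips along the way, the symbol is +1.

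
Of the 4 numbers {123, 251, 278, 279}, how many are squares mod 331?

2

(123/331) = +1 → QR.
(251/331) = -1 → non-residue.
(278/331) = -1 → non-residue.
(279/331) = +1 → QR.
Total quadratic residues among the 4: 2.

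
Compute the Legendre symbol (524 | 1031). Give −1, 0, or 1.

Pull out 2^2: since 1031 ≡ 7 (mod 8), (2/1031) = +1, so (2/1031)^2 = +1.
Reciprocity: 131 ≡ 3 and 1031 ≡ 3 (mod 4), so (131/1031) = −(1031/131).
Reduce top mod 131: now compute (114/131).
Pull out 2: since 131 ≡ 3 (mod 8), (2/131) = -1.
Reciprocity: 57 ≡ 1 and 131 ≡ 3 (mod 4), so (57/131) = +(131/57).
Reduce top mod 57: now compute (17/57).
Reciprocity: 17 ≡ 1 and 57 ≡ 1 (mod 4), so (17/57) = +(57/17).
Reduce top mod 17: now compute (6/17).
Pull out 2: since 17 ≡ 1 (mod 8), (2/17) = +1.
Reciprocity: 3 ≡ 3 and 17 ≡ 1 (mod 4), so (3/17) = +(17/3).
Reduce top mod 3: now compute (2/3).
Pull out 2: since 3 ≡ 3 (mod 8), (2/3) = -1.
Reached (1/3) = 1. Collecting the sign flips along the way, the symbol is -1.

-1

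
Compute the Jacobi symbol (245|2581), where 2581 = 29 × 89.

1

Reciprocity: 245 ≡ 1 and 2581 ≡ 1 (mod 4), so (245/2581) = +(2581/245).
Reduce top mod 245: now compute (131/245).
Reciprocity: 131 ≡ 3 and 245 ≡ 1 (mod 4), so (131/245) = +(245/131).
Reduce top mod 131: now compute (114/131).
Pull out 2: since 131 ≡ 3 (mod 8), (2/131) = -1.
Reciprocity: 57 ≡ 1 and 131 ≡ 3 (mod 4), so (57/131) = +(131/57).
Reduce top mod 57: now compute (17/57).
Reciprocity: 17 ≡ 1 and 57 ≡ 1 (mod 4), so (17/57) = +(57/17).
Reduce top mod 17: now compute (6/17).
Pull out 2: since 17 ≡ 1 (mod 8), (2/17) = +1.
Reciprocity: 3 ≡ 3 and 17 ≡ 1 (mod 4), so (3/17) = +(17/3).
Reduce top mod 3: now compute (2/3).
Pull out 2: since 3 ≡ 3 (mod 8), (2/3) = -1.
Reached (1/3) = 1. Collecting the sign flips along the way, the symbol is +1.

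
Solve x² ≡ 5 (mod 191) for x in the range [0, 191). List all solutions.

14, 177

Since 191 ≡ 3 (mod 4), a square root of 5 is 5^((191+1)/4) = 5^48 mod 191.
Repeated squaring: 5^2≡25, 5^4≡52, 5^8≡30, 5^16≡136, 5^32≡160 (mod 191).
5^48 = 5^(32+16) ≡ 177 (mod 191).
Check: 177² = 31329 ≡ 5 (mod 191). The two roots are 14 and 177.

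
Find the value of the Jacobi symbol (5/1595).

Reciprocity: 5 ≡ 1 and 1595 ≡ 3 (mod 4), so (5/1595) = +(1595/5).
Reduce top mod 5: now compute (0/5).
Top reduces to 0: gcd > 1, so the symbol is 0.

0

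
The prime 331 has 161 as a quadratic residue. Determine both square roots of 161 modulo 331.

Since 331 ≡ 3 (mod 4), a square root of 161 is 161^((331+1)/4) = 161^83 mod 331.
Repeated squaring: 161^2≡103, 161^4≡17, 161^8≡289, 161^16≡109, 161^32≡296, 161^64≡232 (mod 331).
161^83 = 161^(64+16+2+1) ≡ 53 (mod 331).
Check: 53² = 2809 ≡ 161 (mod 331). The two roots are 53 and 278.

53, 278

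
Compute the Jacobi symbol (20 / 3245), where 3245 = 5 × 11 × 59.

0

Pull out 2^2: since 3245 ≡ 5 (mod 8), (2/3245) = -1, so (2/3245)^2 = +1.
Reciprocity: 5 ≡ 1 and 3245 ≡ 1 (mod 4), so (5/3245) = +(3245/5).
Reduce top mod 5: now compute (0/5).
Top reduces to 0: gcd > 1, so the symbol is 0.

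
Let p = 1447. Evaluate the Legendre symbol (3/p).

-1

Reciprocity: 3 ≡ 3 and 1447 ≡ 3 (mod 4), so (3/1447) = −(1447/3).
Reduce top mod 3: now compute (1/3).
Reached (1/3) = 1. Collecting the sign flips along the way, the symbol is -1.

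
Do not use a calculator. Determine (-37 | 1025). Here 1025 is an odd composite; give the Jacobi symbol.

First reduce: -37 ≡ 988 (mod 1025).
Pull out 2^2: since 1025 ≡ 1 (mod 8), (2/1025) = +1, so (2/1025)^2 = +1.
Reciprocity: 247 ≡ 3 and 1025 ≡ 1 (mod 4), so (247/1025) = +(1025/247).
Reduce top mod 247: now compute (37/247).
Reciprocity: 37 ≡ 1 and 247 ≡ 3 (mod 4), so (37/247) = +(247/37).
Reduce top mod 37: now compute (25/37).
Reciprocity: 25 ≡ 1 and 37 ≡ 1 (mod 4), so (25/37) = +(37/25).
Reduce top mod 25: now compute (12/25).
Pull out 2^2: since 25 ≡ 1 (mod 8), (2/25) = +1, so (2/25)^2 = +1.
Reciprocity: 3 ≡ 3 and 25 ≡ 1 (mod 4), so (3/25) = +(25/3).
Reduce top mod 3: now compute (1/3).
Reached (1/3) = 1. Collecting the sign flips along the way, the symbol is +1.

1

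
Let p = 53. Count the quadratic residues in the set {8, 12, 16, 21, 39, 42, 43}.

(8/53) = -1 → non-residue.
(12/53) = -1 → non-residue.
(16/53) = +1 → QR.
(21/53) = -1 → non-residue.
(39/53) = -1 → non-residue.
(42/53) = +1 → QR.
(43/53) = +1 → QR.
Total quadratic residues among the 7: 3.

3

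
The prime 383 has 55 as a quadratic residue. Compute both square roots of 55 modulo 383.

173, 210

Since 383 ≡ 3 (mod 4), a square root of 55 is 55^((383+1)/4) = 55^96 mod 383.
Repeated squaring: 55^2≡344, 55^4≡372, 55^8≡121, 55^16≡87, 55^32≡292, 55^64≡238 (mod 383).
55^96 = 55^(64+32) ≡ 173 (mod 383).
Check: 173² = 29929 ≡ 55 (mod 383). The two roots are 173 and 210.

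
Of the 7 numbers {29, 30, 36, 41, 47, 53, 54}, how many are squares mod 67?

(29/67) = +1 → QR.
(30/67) = -1 → non-residue.
(36/67) = +1 → QR.
(41/67) = -1 → non-residue.
(47/67) = +1 → QR.
(53/67) = -1 → non-residue.
(54/67) = +1 → QR.
Total quadratic residues among the 7: 4.

4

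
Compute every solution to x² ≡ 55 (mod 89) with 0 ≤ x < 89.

12, 77

89 ≡ 1 (mod 4), so we find a root by search.
Trying successive values, 12² = 144 ≡ 55 (mod 89). The other root is 89 − 12 = 77.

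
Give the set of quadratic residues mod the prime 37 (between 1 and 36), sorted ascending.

1, 3, 4, 7, 9, 10, 11, 12, 16, 21, 25, 26, 27, 28, 30, 33, 34, 36

Square k = 1,…,18 (k and 37−k give the same square):
1²=1, 2²=4, 3²=9, 4²=16, 5²=25, 6²=36, 7²≡12, 8²≡27, 9²≡7, 10²≡26, 11²≡10, 12²≡33, 13²≡21, 14²≡11, 15²≡3, 16²≡34, 17²≡30, 18²≡28 (mod 37).
So the quadratic residues mod 37 are {1, 3, 4, 7, 9, 10, 11, 12, 16, 21, 25, 26, 27, 28, 30, 33, 34, 36}.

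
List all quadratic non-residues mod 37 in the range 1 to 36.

2,5,6,8,13,14,15,17,18,19,20,22,23,24,29,31,32,35

Square k = 1,…,18 (k and 37−k give the same square):
1²=1, 2²=4, 3²=9, 4²=16, 5²=25, 6²=36, 7²≡12, 8²≡27, 9²≡7, 10²≡26, 11²≡10, 12²≡33, 13²≡21, 14²≡11, 15²≡3, 16²≡34, 17²≡30, 18²≡28 (mod 37).
The residues are {1, 3, 4, 7, 9, 10, 11, 12, 16, 21, 25, 26, 27, 28, 30, 33, 34, 36}; the non-residues are the remaining 18 nonzero classes.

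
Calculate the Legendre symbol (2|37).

-1

Euler's criterion: (2/37) ≡ 2^18 (mod 37).
2^2 ≡ 4 (mod 37)
2^4 ≡ 16 (mod 37)
2^8 ≡ 34 (mod 37)
2^16 ≡ 9 (mod 37)
2^18 = 2^(16+2) ≡ 36 (mod 37).
Result is 36 ≡ −1, so (2/37) = −1.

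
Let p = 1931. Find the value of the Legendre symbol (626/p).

1

Pull out 2: since 1931 ≡ 3 (mod 8), (2/1931) = -1.
Reciprocity: 313 ≡ 1 and 1931 ≡ 3 (mod 4), so (313/1931) = +(1931/313).
Reduce top mod 313: now compute (53/313).
Reciprocity: 53 ≡ 1 and 313 ≡ 1 (mod 4), so (53/313) = +(313/53).
Reduce top mod 53: now compute (48/53).
Pull out 2^4: since 53 ≡ 5 (mod 8), (2/53) = -1, so (2/53)^4 = +1.
Reciprocity: 3 ≡ 3 and 53 ≡ 1 (mod 4), so (3/53) = +(53/3).
Reduce top mod 3: now compute (2/3).
Pull out 2: since 3 ≡ 3 (mod 8), (2/3) = -1.
Reached (1/3) = 1. Collecting the sign flips along the way, the symbol is +1.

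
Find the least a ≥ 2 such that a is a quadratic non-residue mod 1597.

(2/1597) = −1, so 2 is the smallest positive non-residue mod 1597.

2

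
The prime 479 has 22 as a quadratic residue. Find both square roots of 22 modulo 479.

Since 479 ≡ 3 (mod 4), a square root of 22 is 22^((479+1)/4) = 22^120 mod 479.
Repeated squaring: 22^2≡5, 22^4≡25, 22^8≡146, 22^16≡240, 22^32≡120, 22^64≡30 (mod 479).
22^120 = 22^(64+32+16+8) ≡ 308 (mod 479).
Check: 308² = 94864 ≡ 22 (mod 479). The two roots are 171 and 308.

171, 308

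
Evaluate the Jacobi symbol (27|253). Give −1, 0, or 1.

1

Reciprocity: 27 ≡ 3 and 253 ≡ 1 (mod 4), so (27/253) = +(253/27).
Reduce top mod 27: now compute (10/27).
Pull out 2: since 27 ≡ 3 (mod 8), (2/27) = -1.
Reciprocity: 5 ≡ 1 and 27 ≡ 3 (mod 4), so (5/27) = +(27/5).
Reduce top mod 5: now compute (2/5).
Pull out 2: since 5 ≡ 5 (mod 8), (2/5) = -1.
Reached (1/5) = 1. Collecting the sign flips along the way, the symbol is +1.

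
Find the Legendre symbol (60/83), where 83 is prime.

-1

Euler's criterion: (60/83) ≡ 60^41 (mod 83).
60^2 ≡ 31 (mod 83)
60^4 ≡ 48 (mod 83)
60^8 ≡ 63 (mod 83)
60^16 ≡ 68 (mod 83)
60^32 ≡ 59 (mod 83)
60^41 = 60^(32+8+1) ≡ 82 (mod 83).
Result is 82 ≡ −1, so (60/83) = −1.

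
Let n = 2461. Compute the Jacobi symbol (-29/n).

First reduce: -29 ≡ 2432 (mod 2461).
Pull out 2^7: since 2461 ≡ 5 (mod 8), (2/2461) = -1, so (2/2461)^7 = -1.
Reciprocity: 19 ≡ 3 and 2461 ≡ 1 (mod 4), so (19/2461) = +(2461/19).
Reduce top mod 19: now compute (10/19).
Pull out 2: since 19 ≡ 3 (mod 8), (2/19) = -1.
Reciprocity: 5 ≡ 1 and 19 ≡ 3 (mod 4), so (5/19) = +(19/5).
Reduce top mod 5: now compute (4/5).
Pull out 2^2: since 5 ≡ 5 (mod 8), (2/5) = -1, so (2/5)^2 = +1.
Reached (1/5) = 1. Collecting the sign flips along the way, the symbol is +1.

1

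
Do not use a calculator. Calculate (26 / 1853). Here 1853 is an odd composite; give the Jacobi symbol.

Pull out 2: since 1853 ≡ 5 (mod 8), (2/1853) = -1.
Reciprocity: 13 ≡ 1 and 1853 ≡ 1 (mod 4), so (13/1853) = +(1853/13).
Reduce top mod 13: now compute (7/13).
Reciprocity: 7 ≡ 3 and 13 ≡ 1 (mod 4), so (7/13) = +(13/7).
Reduce top mod 7: now compute (6/7).
Pull out 2: since 7 ≡ 7 (mod 8), (2/7) = +1.
Reciprocity: 3 ≡ 3 and 7 ≡ 3 (mod 4), so (3/7) = −(7/3).
Reduce top mod 3: now compute (1/3).
Reached (1/3) = 1. Collecting the sign flips along the way, the symbol is +1.

1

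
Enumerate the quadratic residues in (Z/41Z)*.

1 2 4 5 8 9 10 16 18 20 21 23 25 31 32 33 36 37 39 40

Square k = 1,…,20 (k and 41−k give the same square):
1²=1, 2²=4, 3²=9, 4²=16, 5²=25, 6²=36, 7²≡8, 8²≡23, 9²≡40, 10²≡18, 11²≡39, 12²≡21, 13²≡5, 14²≡32, 15²≡20, 16²≡10, 17²≡2, 18²≡37, 19²≡33, 20²≡31 (mod 41).
So the quadratic residues mod 41 are {1, 2, 4, 5, 8, 9, 10, 16, 18, 20, 21, 23, 25, 31, 32, 33, 36, 37, 39, 40}.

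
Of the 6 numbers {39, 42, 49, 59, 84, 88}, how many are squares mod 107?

3

(39/107) = +1 → QR.
(42/107) = +1 → QR.
(49/107) = +1 → QR.
(59/107) = -1 → non-residue.
(84/107) = -1 → non-residue.
(88/107) = -1 → non-residue.
Total quadratic residues among the 6: 3.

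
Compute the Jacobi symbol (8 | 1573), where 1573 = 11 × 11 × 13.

Pull out 2^3: since 1573 ≡ 5 (mod 8), (2/1573) = -1, so (2/1573)^3 = -1.
Reached (1/1573) = 1. Collecting the sign flips along the way, the symbol is -1.

-1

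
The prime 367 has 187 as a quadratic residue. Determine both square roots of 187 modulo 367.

162, 205

Since 367 ≡ 3 (mod 4), a square root of 187 is 187^((367+1)/4) = 187^92 mod 367.
Repeated squaring: 187^2≡104, 187^4≡173, 187^8≡202, 187^16≡67, 187^32≡85, 187^64≡252 (mod 367).
187^92 = 187^(64+16+8+4) ≡ 162 (mod 367).
Check: 162² = 26244 ≡ 187 (mod 367). The two roots are 162 and 205.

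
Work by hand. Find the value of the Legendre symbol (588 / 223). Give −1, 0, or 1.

Euler's criterion: (588/223) ≡ 142^111 (mod 223).
142^2 ≡ 94 (mod 223)
142^4 ≡ 139 (mod 223)
142^8 ≡ 143 (mod 223)
142^16 ≡ 156 (mod 223)
142^32 ≡ 29 (mod 223)
142^64 ≡ 172 (mod 223)
142^111 = 142^(64+32+8+4+2+1) ≡ 222 (mod 223).
Result is 222 ≡ −1, so (588/223) = −1.

-1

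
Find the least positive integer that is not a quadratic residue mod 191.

(2/191) = +1, so 2 is a residue.
(3/191) = +1, so 3 is a residue.
(4/191) = +1, so 4 is a residue.
(5/191) = +1, so 5 is a residue.
(6/191) = +1, so 6 is a residue.
(7/191) = −1, so 7 is the smallest positive non-residue mod 191.

7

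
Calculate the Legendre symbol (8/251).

-1

Euler's criterion: (8/251) ≡ 8^125 (mod 251).
8^2 ≡ 64 (mod 251)
8^4 ≡ 80 (mod 251)
8^8 ≡ 125 (mod 251)
8^16 ≡ 63 (mod 251)
8^32 ≡ 204 (mod 251)
8^64 ≡ 201 (mod 251)
8^125 = 8^(64+32+16+8+4+1) ≡ 250 (mod 251).
Result is 250 ≡ −1, so (8/251) = −1.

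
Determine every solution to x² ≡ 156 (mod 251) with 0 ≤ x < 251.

77, 174

Since 251 ≡ 3 (mod 4), a square root of 156 is 156^((251+1)/4) = 156^63 mod 251.
Repeated squaring: 156^2≡240, 156^4≡121, 156^8≡83, 156^16≡112, 156^32≡245 (mod 251).
156^63 = 156^(32+16+8+4+2+1) ≡ 174 (mod 251).
Check: 174² = 30276 ≡ 156 (mod 251). The two roots are 77 and 174.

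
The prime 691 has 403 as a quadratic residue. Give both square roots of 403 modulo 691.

Since 691 ≡ 3 (mod 4), a square root of 403 is 403^((691+1)/4) = 403^173 mod 691.
Repeated squaring: 403^2≡24, 403^4≡576, 403^8≡96, 403^16≡233, 403^32≡391, 403^64≡170, 403^128≡569 (mod 691).
403^173 = 403^(128+32+8+4+1) ≡ 261 (mod 691).
Check: 261² = 68121 ≡ 403 (mod 691). The two roots are 261 and 430.

261, 430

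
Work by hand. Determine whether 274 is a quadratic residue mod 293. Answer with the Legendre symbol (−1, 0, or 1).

Pull out 2: since 293 ≡ 5 (mod 8), (2/293) = -1.
Reciprocity: 137 ≡ 1 and 293 ≡ 1 (mod 4), so (137/293) = +(293/137).
Reduce top mod 137: now compute (19/137).
Reciprocity: 19 ≡ 3 and 137 ≡ 1 (mod 4), so (19/137) = +(137/19).
Reduce top mod 19: now compute (4/19).
Pull out 2^2: since 19 ≡ 3 (mod 8), (2/19) = -1, so (2/19)^2 = +1.
Reached (1/19) = 1. Collecting the sign flips along the way, the symbol is -1.

-1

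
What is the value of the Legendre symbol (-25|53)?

1

First reduce: -25 ≡ 28 (mod 53).
Pull out 2^2: since 53 ≡ 5 (mod 8), (2/53) = -1, so (2/53)^2 = +1.
Reciprocity: 7 ≡ 3 and 53 ≡ 1 (mod 4), so (7/53) = +(53/7).
Reduce top mod 7: now compute (4/7).
Pull out 2^2: since 7 ≡ 7 (mod 8), (2/7) = +1, so (2/7)^2 = +1.
Reached (1/7) = 1. Collecting the sign flips along the way, the symbol is +1.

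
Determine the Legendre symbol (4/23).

Euler's criterion: (4/23) ≡ 4^11 (mod 23).
4^2 ≡ 16 (mod 23)
4^4 ≡ 3 (mod 23)
4^8 ≡ 9 (mod 23)
4^11 = 4^(8+2+1) ≡ 1 (mod 23).
Result is 1, so (4/23) = 1.

1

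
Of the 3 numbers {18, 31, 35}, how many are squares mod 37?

0

(18/37) = -1 → non-residue.
(31/37) = -1 → non-residue.
(35/37) = -1 → non-residue.
Total quadratic residues among the 3: 0.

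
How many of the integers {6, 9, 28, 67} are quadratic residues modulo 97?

2

(6/97) = +1 → QR.
(9/97) = +1 → QR.
(28/97) = -1 → non-residue.
(67/97) = -1 → non-residue.
Total quadratic residues among the 4: 2.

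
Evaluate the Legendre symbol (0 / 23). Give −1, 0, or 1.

Top reduces to 0: gcd > 1, so the symbol is 0.

0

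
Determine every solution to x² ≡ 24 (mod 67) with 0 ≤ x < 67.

15, 52

Since 67 ≡ 3 (mod 4), a square root of 24 is 24^((67+1)/4) = 24^17 mod 67.
Repeated squaring: 24^2≡40, 24^4≡59, 24^8≡64, 24^16≡9 (mod 67).
24^17 = 24^(16+1) ≡ 15 (mod 67).
Check: 15² = 225 ≡ 24 (mod 67). The two roots are 15 and 52.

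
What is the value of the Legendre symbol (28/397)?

-1

Pull out 2^2: since 397 ≡ 5 (mod 8), (2/397) = -1, so (2/397)^2 = +1.
Reciprocity: 7 ≡ 3 and 397 ≡ 1 (mod 4), so (7/397) = +(397/7).
Reduce top mod 7: now compute (5/7).
Reciprocity: 5 ≡ 1 and 7 ≡ 3 (mod 4), so (5/7) = +(7/5).
Reduce top mod 5: now compute (2/5).
Pull out 2: since 5 ≡ 5 (mod 8), (2/5) = -1.
Reached (1/5) = 1. Collecting the sign flips along the way, the symbol is -1.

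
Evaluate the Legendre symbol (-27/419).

Euler's criterion: (-27/419) ≡ 392^209 (mod 419).
392^2 ≡ 310 (mod 419)
392^4 ≡ 149 (mod 419)
392^8 ≡ 413 (mod 419)
392^16 ≡ 36 (mod 419)
392^32 ≡ 39 (mod 419)
392^64 ≡ 264 (mod 419)
392^128 ≡ 142 (mod 419)
392^209 = 392^(128+64+16+1) ≡ 418 (mod 419).
Result is 418 ≡ −1, so (-27/419) = −1.

-1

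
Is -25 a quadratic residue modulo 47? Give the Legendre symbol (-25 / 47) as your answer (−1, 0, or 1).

-1

Euler's criterion: (-25/47) ≡ 22^23 (mod 47).
22^2 ≡ 14 (mod 47)
22^4 ≡ 8 (mod 47)
22^8 ≡ 17 (mod 47)
22^16 ≡ 7 (mod 47)
22^23 = 22^(16+4+2+1) ≡ 46 (mod 47).
Result is 46 ≡ −1, so (-25/47) = −1.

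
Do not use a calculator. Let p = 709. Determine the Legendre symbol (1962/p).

1

First reduce: 1962 ≡ 544 (mod 709).
Pull out 2^5: since 709 ≡ 5 (mod 8), (2/709) = -1, so (2/709)^5 = -1.
Reciprocity: 17 ≡ 1 and 709 ≡ 1 (mod 4), so (17/709) = +(709/17).
Reduce top mod 17: now compute (12/17).
Pull out 2^2: since 17 ≡ 1 (mod 8), (2/17) = +1, so (2/17)^2 = +1.
Reciprocity: 3 ≡ 3 and 17 ≡ 1 (mod 4), so (3/17) = +(17/3).
Reduce top mod 3: now compute (2/3).
Pull out 2: since 3 ≡ 3 (mod 8), (2/3) = -1.
Reached (1/3) = 1. Collecting the sign flips along the way, the symbol is +1.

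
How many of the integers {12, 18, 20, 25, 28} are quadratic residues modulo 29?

3

(12/29) = -1 → non-residue.
(18/29) = -1 → non-residue.
(20/29) = +1 → QR.
(25/29) = +1 → QR.
(28/29) = +1 → QR.
Total quadratic residues among the 5: 3.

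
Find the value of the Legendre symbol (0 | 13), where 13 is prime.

Top reduces to 0: gcd > 1, so the symbol is 0.

0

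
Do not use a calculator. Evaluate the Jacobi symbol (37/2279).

-1

Reciprocity: 37 ≡ 1 and 2279 ≡ 3 (mod 4), so (37/2279) = +(2279/37).
Reduce top mod 37: now compute (22/37).
Pull out 2: since 37 ≡ 5 (mod 8), (2/37) = -1.
Reciprocity: 11 ≡ 3 and 37 ≡ 1 (mod 4), so (11/37) = +(37/11).
Reduce top mod 11: now compute (4/11).
Pull out 2^2: since 11 ≡ 3 (mod 8), (2/11) = -1, so (2/11)^2 = +1.
Reached (1/11) = 1. Collecting the sign flips along the way, the symbol is -1.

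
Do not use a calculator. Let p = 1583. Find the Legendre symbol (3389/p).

First reduce: 3389 ≡ 223 (mod 1583).
Reciprocity: 223 ≡ 3 and 1583 ≡ 3 (mod 4), so (223/1583) = −(1583/223).
Reduce top mod 223: now compute (22/223).
Pull out 2: since 223 ≡ 7 (mod 8), (2/223) = +1.
Reciprocity: 11 ≡ 3 and 223 ≡ 3 (mod 4), so (11/223) = −(223/11).
Reduce top mod 11: now compute (3/11).
Reciprocity: 3 ≡ 3 and 11 ≡ 3 (mod 4), so (3/11) = −(11/3).
Reduce top mod 3: now compute (2/3).
Pull out 2: since 3 ≡ 3 (mod 8), (2/3) = -1.
Reached (1/3) = 1. Collecting the sign flips along the way, the symbol is +1.

1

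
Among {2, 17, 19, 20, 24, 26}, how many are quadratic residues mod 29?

2

(2/29) = -1 → non-residue.
(17/29) = -1 → non-residue.
(19/29) = -1 → non-residue.
(20/29) = +1 → QR.
(24/29) = +1 → QR.
(26/29) = -1 → non-residue.
Total quadratic residues among the 6: 2.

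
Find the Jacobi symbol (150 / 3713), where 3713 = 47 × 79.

Pull out 2: since 3713 ≡ 1 (mod 8), (2/3713) = +1.
Reciprocity: 75 ≡ 3 and 3713 ≡ 1 (mod 4), so (75/3713) = +(3713/75).
Reduce top mod 75: now compute (38/75).
Pull out 2: since 75 ≡ 3 (mod 8), (2/75) = -1.
Reciprocity: 19 ≡ 3 and 75 ≡ 3 (mod 4), so (19/75) = −(75/19).
Reduce top mod 19: now compute (18/19).
Pull out 2: since 19 ≡ 3 (mod 8), (2/19) = -1.
Reciprocity: 9 ≡ 1 and 19 ≡ 3 (mod 4), so (9/19) = +(19/9).
Reduce top mod 9: now compute (1/9).
Reached (1/9) = 1. Collecting the sign flips along the way, the symbol is -1.

-1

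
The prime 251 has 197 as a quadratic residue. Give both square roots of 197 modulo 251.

85, 166

Since 251 ≡ 3 (mod 4), a square root of 197 is 197^((251+1)/4) = 197^63 mod 251.
Repeated squaring: 197^2≡155, 197^4≡180, 197^8≡21, 197^16≡190, 197^32≡207 (mod 251).
197^63 = 197^(32+16+8+4+2+1) ≡ 85 (mod 251).
Check: 85² = 7225 ≡ 197 (mod 251). The two roots are 85 and 166.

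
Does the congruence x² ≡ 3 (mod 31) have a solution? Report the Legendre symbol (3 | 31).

Euler's criterion: (3/31) ≡ 3^15 (mod 31).
3^2 ≡ 9 (mod 31)
3^4 ≡ 19 (mod 31)
3^8 ≡ 20 (mod 31)
3^15 = 3^(8+4+2+1) ≡ 30 (mod 31).
Result is 30 ≡ −1, so (3/31) = −1.

-1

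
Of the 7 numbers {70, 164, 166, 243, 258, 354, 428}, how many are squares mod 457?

(70/457) = -1 → non-residue.
(164/457) = -1 → non-residue.
(166/457) = -1 → non-residue.
(243/457) = +1 → QR.
(258/457) = -1 → non-residue.
(354/457) = -1 → non-residue.
(428/457) = +1 → QR.
Total quadratic residues among the 7: 2.

2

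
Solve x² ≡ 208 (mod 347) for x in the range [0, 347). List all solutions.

123, 224

Since 347 ≡ 3 (mod 4), a square root of 208 is 208^((347+1)/4) = 208^87 mod 347.
Repeated squaring: 208^2≡236, 208^4≡176, 208^8≡93, 208^16≡321, 208^32≡329, 208^64≡324 (mod 347).
208^87 = 208^(64+16+4+2+1) ≡ 224 (mod 347).
Check: 224² = 50176 ≡ 208 (mod 347). The two roots are 123 and 224.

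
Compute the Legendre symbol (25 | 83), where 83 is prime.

Reciprocity: 25 ≡ 1 and 83 ≡ 3 (mod 4), so (25/83) = +(83/25).
Reduce top mod 25: now compute (8/25).
Pull out 2^3: since 25 ≡ 1 (mod 8), (2/25) = +1, so (2/25)^3 = +1.
Reached (1/25) = 1. Collecting the sign flips along the way, the symbol is +1.

1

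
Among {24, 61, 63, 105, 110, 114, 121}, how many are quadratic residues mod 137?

4

(24/137) = -1 → non-residue.
(61/137) = +1 → QR.
(63/137) = +1 → QR.
(105/137) = +1 → QR.
(110/137) = -1 → non-residue.
(114/137) = -1 → non-residue.
(121/137) = +1 → QR.
Total quadratic residues among the 7: 4.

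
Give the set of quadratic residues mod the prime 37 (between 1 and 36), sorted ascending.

1,3,4,7,9,10,11,12,16,21,25,26,27,28,30,33,34,36

Square k = 1,…,18 (k and 37−k give the same square):
1²=1, 2²=4, 3²=9, 4²=16, 5²=25, 6²=36, 7²≡12, 8²≡27, 9²≡7, 10²≡26, 11²≡10, 12²≡33, 13²≡21, 14²≡11, 15²≡3, 16²≡34, 17²≡30, 18²≡28 (mod 37).
So the quadratic residues mod 37 are {1, 3, 4, 7, 9, 10, 11, 12, 16, 21, 25, 26, 27, 28, 30, 33, 34, 36}.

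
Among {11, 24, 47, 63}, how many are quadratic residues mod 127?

(11/127) = +1 → QR.
(24/127) = -1 → non-residue.
(47/127) = +1 → QR.
(63/127) = -1 → non-residue.
Total quadratic residues among the 4: 2.

2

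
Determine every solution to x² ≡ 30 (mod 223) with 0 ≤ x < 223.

91, 132

Since 223 ≡ 3 (mod 4), a square root of 30 is 30^((223+1)/4) = 30^56 mod 223.
Repeated squaring: 30^2≡8, 30^4≡64, 30^8≡82, 30^16≡34, 30^32≡41 (mod 223).
30^56 = 30^(32+16+8) ≡ 132 (mod 223).
Check: 132² = 17424 ≡ 30 (mod 223). The two roots are 91 and 132.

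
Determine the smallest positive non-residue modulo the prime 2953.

5

(2/2953) = +1, so 2 is a residue.
(3/2953) = +1, so 3 is a residue.
(4/2953) = +1, so 4 is a residue.
(5/2953) = −1, so 5 is the smallest positive non-residue mod 2953.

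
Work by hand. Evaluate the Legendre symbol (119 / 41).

Euler's criterion: (119/41) ≡ 37^20 (mod 41).
37^2 ≡ 16 (mod 41)
37^4 ≡ 10 (mod 41)
37^8 ≡ 18 (mod 41)
37^16 ≡ 37 (mod 41)
37^20 = 37^(16+4) ≡ 1 (mod 41).
Result is 1, so (119/41) = 1.

1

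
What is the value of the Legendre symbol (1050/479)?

1

Euler's criterion: (1050/479) ≡ 92^239 (mod 479).
92^2 ≡ 321 (mod 479)
92^4 ≡ 56 (mod 479)
92^8 ≡ 262 (mod 479)
92^16 ≡ 147 (mod 479)
92^32 ≡ 54 (mod 479)
92^64 ≡ 42 (mod 479)
92^128 ≡ 327 (mod 479)
92^239 = 92^(128+64+32+8+4+2+1) ≡ 1 (mod 479).
Result is 1, so (1050/479) = 1.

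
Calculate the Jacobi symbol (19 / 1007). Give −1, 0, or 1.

0

Reciprocity: 19 ≡ 3 and 1007 ≡ 3 (mod 4), so (19/1007) = −(1007/19).
Reduce top mod 19: now compute (0/19).
Top reduces to 0: gcd > 1, so the symbol is 0.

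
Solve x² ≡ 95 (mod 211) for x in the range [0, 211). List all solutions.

99, 112

Since 211 ≡ 3 (mod 4), a square root of 95 is 95^((211+1)/4) = 95^53 mod 211.
Repeated squaring: 95^2≡163, 95^4≡194, 95^8≡78, 95^16≡176, 95^32≡170 (mod 211).
95^53 = 95^(32+16+4+1) ≡ 99 (mod 211).
Check: 99² = 9801 ≡ 95 (mod 211). The two roots are 99 and 112.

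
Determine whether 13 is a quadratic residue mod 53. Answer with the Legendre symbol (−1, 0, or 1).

1

Euler's criterion: (13/53) ≡ 13^26 (mod 53).
13^2 ≡ 10 (mod 53)
13^4 ≡ 47 (mod 53)
13^8 ≡ 36 (mod 53)
13^16 ≡ 24 (mod 53)
13^26 = 13^(16+8+2) ≡ 1 (mod 53).
Result is 1, so (13/53) = 1.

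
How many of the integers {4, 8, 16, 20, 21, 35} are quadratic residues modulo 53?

(4/53) = +1 → QR.
(8/53) = -1 → non-residue.
(16/53) = +1 → QR.
(20/53) = -1 → non-residue.
(21/53) = -1 → non-residue.
(35/53) = -1 → non-residue.
Total quadratic residues among the 6: 2.

2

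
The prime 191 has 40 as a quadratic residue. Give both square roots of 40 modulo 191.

Since 191 ≡ 3 (mod 4), a square root of 40 is 40^((191+1)/4) = 40^48 mod 191.
Repeated squaring: 40^2≡72, 40^4≡27, 40^8≡156, 40^16≡79, 40^32≡129 (mod 191).
40^48 = 40^(32+16) ≡ 68 (mod 191).
Check: 68² = 4624 ≡ 40 (mod 191). The two roots are 68 and 123.

68, 123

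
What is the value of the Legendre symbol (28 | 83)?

Pull out 2^2: since 83 ≡ 3 (mod 8), (2/83) = -1, so (2/83)^2 = +1.
Reciprocity: 7 ≡ 3 and 83 ≡ 3 (mod 4), so (7/83) = −(83/7).
Reduce top mod 7: now compute (6/7).
Pull out 2: since 7 ≡ 7 (mod 8), (2/7) = +1.
Reciprocity: 3 ≡ 3 and 7 ≡ 3 (mod 4), so (3/7) = −(7/3).
Reduce top mod 3: now compute (1/3).
Reached (1/3) = 1. Collecting the sign flips along the way, the symbol is +1.

1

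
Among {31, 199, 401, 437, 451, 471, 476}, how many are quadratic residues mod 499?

(31/499) = +1 → QR.
(199/499) = +1 → QR.
(401/499) = +1 → QR.
(437/499) = +1 → QR.
(451/499) = +1 → QR.
(471/499) = +1 → QR.
(476/499) = +1 → QR.
Total quadratic residues among the 7: 7.

7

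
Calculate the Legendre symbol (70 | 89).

-1

Pull out 2: since 89 ≡ 1 (mod 8), (2/89) = +1.
Reciprocity: 35 ≡ 3 and 89 ≡ 1 (mod 4), so (35/89) = +(89/35).
Reduce top mod 35: now compute (19/35).
Reciprocity: 19 ≡ 3 and 35 ≡ 3 (mod 4), so (19/35) = −(35/19).
Reduce top mod 19: now compute (16/19).
Pull out 2^4: since 19 ≡ 3 (mod 8), (2/19) = -1, so (2/19)^4 = +1.
Reached (1/19) = 1. Collecting the sign flips along the way, the symbol is -1.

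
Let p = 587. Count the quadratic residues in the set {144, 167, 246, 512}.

3

(144/587) = +1 → QR.
(167/587) = +1 → QR.
(246/587) = +1 → QR.
(512/587) = -1 → non-residue.
Total quadratic residues among the 4: 3.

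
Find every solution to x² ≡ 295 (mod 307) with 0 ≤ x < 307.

Since 307 ≡ 3 (mod 4), a square root of 295 is 295^((307+1)/4) = 295^77 mod 307.
Repeated squaring: 295^2≡144, 295^4≡167, 295^8≡259, 295^16≡155, 295^32≡79, 295^64≡101 (mod 307).
295^77 = 295^(64+8+4+1) ≡ 70 (mod 307).
Check: 70² = 4900 ≡ 295 (mod 307). The two roots are 70 and 237.

70, 237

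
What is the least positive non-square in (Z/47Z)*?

5

(2/47) = +1, so 2 is a residue.
(3/47) = +1, so 3 is a residue.
(4/47) = +1, so 4 is a residue.
(5/47) = −1, so 5 is the smallest positive non-residue mod 47.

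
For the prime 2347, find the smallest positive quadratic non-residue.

(2/2347) = −1, so 2 is the smallest positive non-residue mod 2347.

2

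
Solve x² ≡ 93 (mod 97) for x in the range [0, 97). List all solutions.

44, 53

97 ≡ 1 (mod 4), so we find a root by search.
Trying successive values, 44² = 1936 ≡ 93 (mod 97). The other root is 97 − 44 = 53.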